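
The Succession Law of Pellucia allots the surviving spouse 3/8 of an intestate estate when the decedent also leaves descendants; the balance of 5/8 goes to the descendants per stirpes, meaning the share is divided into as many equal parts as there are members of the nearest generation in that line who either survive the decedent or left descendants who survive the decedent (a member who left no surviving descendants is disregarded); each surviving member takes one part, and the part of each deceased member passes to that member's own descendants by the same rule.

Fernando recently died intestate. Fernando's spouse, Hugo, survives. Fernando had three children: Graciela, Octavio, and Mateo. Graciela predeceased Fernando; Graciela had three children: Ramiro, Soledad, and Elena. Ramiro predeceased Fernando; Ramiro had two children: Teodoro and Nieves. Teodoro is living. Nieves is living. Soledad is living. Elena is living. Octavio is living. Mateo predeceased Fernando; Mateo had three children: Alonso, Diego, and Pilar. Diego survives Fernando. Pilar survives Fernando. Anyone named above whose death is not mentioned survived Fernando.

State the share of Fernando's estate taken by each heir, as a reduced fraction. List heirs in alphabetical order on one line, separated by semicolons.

Hugo, as surviving spouse, takes 3/8.
The remaining 5/8 passes to Fernando's descendants per stirpes.
The 5/8 is divided into 3 equal shares of 5/24 among Graciela, Octavio, Mateo.
Graciela predeceased; the 5/24 allotted to Graciela's branch passes to Graciela's issue by representation.
The 5/24 is divided into 3 equal shares of 5/72 among Ramiro, Soledad, Elena.
Ramiro predeceased; the 5/72 allotted to Ramiro's branch passes to Ramiro's issue by representation.
The 5/72 is divided into 2 equal shares of 5/144 among Teodoro, Nieves.
Teodoro is living and takes 5/144.
Nieves is living and takes 5/144.
Soledad is living and takes 5/72.
Elena is living and takes 5/72.
Octavio is living and takes 5/24.
Mateo predeceased; the 5/24 allotted to Mateo's branch passes to Mateo's issue by representation.
The 5/24 is divided into 3 equal shares of 5/72 among Alonso, Diego, Pilar.
Alonso is living and takes 5/72.
Diego is living and takes 5/72.
Pilar is living and takes 5/72.

Alonso 5/72; Diego 5/72; Elena 5/72; Hugo 3/8; Nieves 5/144; Octavio 5/24; Pilar 5/72; Soledad 5/72; Teodoro 5/144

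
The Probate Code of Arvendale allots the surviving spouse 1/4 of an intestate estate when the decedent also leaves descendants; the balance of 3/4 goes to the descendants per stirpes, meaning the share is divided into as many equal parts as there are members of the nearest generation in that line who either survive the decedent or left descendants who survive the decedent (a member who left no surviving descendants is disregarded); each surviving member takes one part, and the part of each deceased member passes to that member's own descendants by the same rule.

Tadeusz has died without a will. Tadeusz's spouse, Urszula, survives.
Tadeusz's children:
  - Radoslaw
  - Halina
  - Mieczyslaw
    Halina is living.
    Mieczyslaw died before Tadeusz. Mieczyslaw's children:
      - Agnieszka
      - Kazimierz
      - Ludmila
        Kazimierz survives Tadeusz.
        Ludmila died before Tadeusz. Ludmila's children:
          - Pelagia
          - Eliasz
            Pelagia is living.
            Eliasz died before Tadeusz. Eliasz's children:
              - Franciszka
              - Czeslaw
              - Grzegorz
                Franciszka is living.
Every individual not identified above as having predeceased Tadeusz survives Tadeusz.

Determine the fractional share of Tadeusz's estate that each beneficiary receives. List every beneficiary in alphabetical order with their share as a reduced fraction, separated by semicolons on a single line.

Agnieszka 1/12; Czeslaw 1/72; Franciszka 1/72; Grzegorz 1/72; Halina 1/4; Kazimierz 1/12; Pelagia 1/24; Radoslaw 1/4; Urszula 1/4

Urszula, as surviving spouse, takes 1/4.
The remaining 3/4 passes to Tadeusz's descendants per stirpes.
The 3/4 is divided into 3 equal shares of 1/4 among Radoslaw, Halina, Mieczyslaw.
Radoslaw is living and takes 1/4.
Halina is living and takes 1/4.
Mieczyslaw predeceased; the 1/4 allotted to Mieczyslaw's branch passes to Mieczyslaw's issue by representation.
The 1/4 is divided into 3 equal shares of 1/12 among Agnieszka, Kazimierz, Ludmila.
Agnieszka is living and takes 1/12.
Kazimierz is living and takes 1/12.
Ludmila predeceased; the 1/12 allotted to Ludmila's branch passes to Ludmila's issue by representation.
The 1/12 is divided into 2 equal shares of 1/24 among Pelagia, Eliasz.
Pelagia is living and takes 1/24.
Eliasz predeceased; the 1/24 allotted to Eliasz's branch passes to Eliasz's issue by representation.
The 1/24 is divided into 3 equal shares of 1/72 among Franciszka, Czeslaw, Grzegorz.
Franciszka is living and takes 1/72.
Czeslaw is living and takes 1/72.
Grzegorz is living and takes 1/72.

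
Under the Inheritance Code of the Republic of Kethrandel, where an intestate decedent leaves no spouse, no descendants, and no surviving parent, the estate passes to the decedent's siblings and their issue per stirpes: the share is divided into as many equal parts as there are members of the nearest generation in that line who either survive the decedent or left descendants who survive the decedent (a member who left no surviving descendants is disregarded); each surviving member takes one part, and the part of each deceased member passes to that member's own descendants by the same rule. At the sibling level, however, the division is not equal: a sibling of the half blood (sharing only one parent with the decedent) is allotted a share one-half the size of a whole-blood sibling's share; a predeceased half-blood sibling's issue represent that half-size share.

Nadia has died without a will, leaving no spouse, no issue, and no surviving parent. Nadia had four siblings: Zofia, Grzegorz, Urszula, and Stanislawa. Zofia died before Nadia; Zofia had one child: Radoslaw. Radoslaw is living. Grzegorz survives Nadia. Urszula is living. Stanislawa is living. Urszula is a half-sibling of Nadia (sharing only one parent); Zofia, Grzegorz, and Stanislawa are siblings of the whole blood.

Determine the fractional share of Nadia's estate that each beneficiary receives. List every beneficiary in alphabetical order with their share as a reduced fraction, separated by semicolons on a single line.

No spouse, descendants, or parent survives, so the estate passes to Nadia's siblings per stirpes.
Half-blood siblings count for one-half the weight of whole-blood siblings at the initial division.
Dividing 1 in proportion to weights (total weight 7/2): Zofia (weight 1) → 2/7; Grzegorz (weight 1) → 2/7; Urszula (weight 1/2) → 1/7; Stanislawa (weight 1) → 2/7.
Zofia predeceased; the 2/7 allotted to Zofia's branch passes to Zofia's issue by representation.
Radoslaw is the sole taker at this level and receives the full 2/7.
Grzegorz is living and takes 2/7.
Urszula is living and takes 1/7.
Stanislawa is living and takes 2/7.

Grzegorz 2/7; Radoslaw 2/7; Stanislawa 2/7; Urszula 1/7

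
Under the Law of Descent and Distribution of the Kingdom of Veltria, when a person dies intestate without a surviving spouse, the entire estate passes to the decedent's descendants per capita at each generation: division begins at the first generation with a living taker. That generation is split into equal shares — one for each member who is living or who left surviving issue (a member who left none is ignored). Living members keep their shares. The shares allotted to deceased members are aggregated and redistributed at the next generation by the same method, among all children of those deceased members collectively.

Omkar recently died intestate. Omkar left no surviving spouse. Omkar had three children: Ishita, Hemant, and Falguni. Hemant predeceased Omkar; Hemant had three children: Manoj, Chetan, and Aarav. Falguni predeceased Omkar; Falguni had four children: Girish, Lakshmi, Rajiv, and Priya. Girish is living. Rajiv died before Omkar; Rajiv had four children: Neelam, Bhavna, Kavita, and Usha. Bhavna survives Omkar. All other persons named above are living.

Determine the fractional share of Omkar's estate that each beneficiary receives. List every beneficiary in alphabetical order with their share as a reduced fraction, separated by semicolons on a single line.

Aarav 2/21; Bhavna 1/42; Chetan 2/21; Girish 2/21; Ishita 1/3; Kavita 1/42; Lakshmi 2/21; Manoj 2/21; Neelam 1/42; Priya 2/21; Usha 1/42

There is no surviving spouse, so the entire estate passes to Omkar's descendants per capita at each generation.
At generation 1 (Ishita, Hemant, Falguni) there are 3 shares of (1)/3 = 1/3 each.
Living: Ishita — each takes 1/3.
Deceased: Hemant and Falguni. Their combined 2/3 is pooled and carried to generation 2.
At generation 2 (Manoj, Chetan, Aarav, Girish, Lakshmi, Rajiv, Priya) there are 7 shares of (2/3)/7 = 2/21 each.
Living: Manoj, Chetan, Aarav, Girish, Lakshmi, and Priya — each takes 2/21.
Deceased: Rajiv. That 2/21 share is carried to generation 3.
At generation 3 (Neelam, Bhavna, Kavita, Usha) there are 4 shares of (2/21)/4 = 1/42 each.
Living: Neelam, Bhavna, Kavita, and Usha — each takes 1/42.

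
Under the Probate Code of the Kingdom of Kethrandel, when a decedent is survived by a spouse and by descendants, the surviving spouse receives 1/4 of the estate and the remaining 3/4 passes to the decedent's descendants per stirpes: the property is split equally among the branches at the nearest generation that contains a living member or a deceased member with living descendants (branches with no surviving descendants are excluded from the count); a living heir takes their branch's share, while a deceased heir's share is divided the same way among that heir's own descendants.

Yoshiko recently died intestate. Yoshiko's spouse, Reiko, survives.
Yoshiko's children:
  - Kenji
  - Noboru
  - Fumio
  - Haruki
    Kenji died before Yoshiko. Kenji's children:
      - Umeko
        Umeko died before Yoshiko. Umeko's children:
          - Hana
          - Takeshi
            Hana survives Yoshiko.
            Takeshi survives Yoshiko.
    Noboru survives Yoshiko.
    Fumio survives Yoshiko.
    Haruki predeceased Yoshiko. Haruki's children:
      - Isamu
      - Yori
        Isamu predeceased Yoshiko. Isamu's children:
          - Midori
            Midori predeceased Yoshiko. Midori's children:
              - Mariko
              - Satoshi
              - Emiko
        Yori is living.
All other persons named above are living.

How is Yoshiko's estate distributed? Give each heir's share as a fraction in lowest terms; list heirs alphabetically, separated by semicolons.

Reiko, as surviving spouse, takes 1/4.
The remaining 3/4 passes to Yoshiko's descendants per stirpes.
The 3/4 is divided into 4 equal shares of 3/16 among Kenji, Noboru, Fumio, Haruki.
Kenji predeceased; the 3/16 allotted to Kenji's branch passes to Kenji's issue by representation.
Umeko's line is the sole branch at this level, so the full 3/16 passes to Umeko's issue by representation.
The 3/16 is divided into 2 equal shares of 3/32 among Hana, Takeshi.
Hana is living and takes 3/32.
Takeshi is living and takes 3/32.
Noboru is living and takes 3/16.
Fumio is living and takes 3/16.
Haruki predeceased; the 3/16 allotted to Haruki's branch passes to Haruki's issue by representation.
The 3/16 is divided into 2 equal shares of 3/32 among Isamu, Yori.
Isamu predeceased; the 3/32 allotted to Isamu's branch passes to Isamu's issue by representation.
Midori's line is the sole branch at this level, so the full 3/32 passes to Midori's issue by representation.
The 3/32 is divided into 3 equal shares of 1/32 among Mariko, Satoshi, Emiko.
Mariko is living and takes 1/32.
Satoshi is living and takes 1/32.
Emiko is living and takes 1/32.
Yori is living and takes 3/32.

Emiko 1/32; Fumio 3/16; Hana 3/32; Mariko 1/32; Noboru 3/16; Reiko 1/4; Satoshi 1/32; Takeshi 3/32; Yori 3/32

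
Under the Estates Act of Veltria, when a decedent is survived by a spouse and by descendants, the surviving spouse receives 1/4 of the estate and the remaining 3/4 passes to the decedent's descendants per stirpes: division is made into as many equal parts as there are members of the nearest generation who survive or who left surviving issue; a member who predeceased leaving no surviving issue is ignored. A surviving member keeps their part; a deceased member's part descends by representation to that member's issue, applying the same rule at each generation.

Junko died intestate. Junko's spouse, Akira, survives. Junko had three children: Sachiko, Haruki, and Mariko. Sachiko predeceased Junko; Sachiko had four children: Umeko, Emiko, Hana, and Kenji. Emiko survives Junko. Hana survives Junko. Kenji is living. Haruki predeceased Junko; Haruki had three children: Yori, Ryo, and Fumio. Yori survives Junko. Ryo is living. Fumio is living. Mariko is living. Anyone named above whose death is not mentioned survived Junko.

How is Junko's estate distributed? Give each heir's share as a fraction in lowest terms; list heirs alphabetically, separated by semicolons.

Akira 1/4; Emiko 1/16; Fumio 1/12; Hana 1/16; Kenji 1/16; Mariko 1/4; Ryo 1/12; Umeko 1/16; Yori 1/12

Akira, as surviving spouse, takes 1/4.
The remaining 3/4 passes to Junko's descendants per stirpes.
The 3/4 is divided into 3 equal shares of 1/4 among Sachiko, Haruki, Mariko.
Sachiko predeceased; the 1/4 allotted to Sachiko's branch passes to Sachiko's issue by representation.
The 1/4 is divided into 4 equal shares of 1/16 among Umeko, Emiko, Hana, Kenji.
Umeko is living and takes 1/16.
Emiko is living and takes 1/16.
Hana is living and takes 1/16.
Kenji is living and takes 1/16.
Haruki predeceased; the 1/4 allotted to Haruki's branch passes to Haruki's issue by representation.
The 1/4 is divided into 3 equal shares of 1/12 among Yori, Ryo, Fumio.
Yori is living and takes 1/12.
Ryo is living and takes 1/12.
Fumio is living and takes 1/12.
Mariko is living and takes 1/4.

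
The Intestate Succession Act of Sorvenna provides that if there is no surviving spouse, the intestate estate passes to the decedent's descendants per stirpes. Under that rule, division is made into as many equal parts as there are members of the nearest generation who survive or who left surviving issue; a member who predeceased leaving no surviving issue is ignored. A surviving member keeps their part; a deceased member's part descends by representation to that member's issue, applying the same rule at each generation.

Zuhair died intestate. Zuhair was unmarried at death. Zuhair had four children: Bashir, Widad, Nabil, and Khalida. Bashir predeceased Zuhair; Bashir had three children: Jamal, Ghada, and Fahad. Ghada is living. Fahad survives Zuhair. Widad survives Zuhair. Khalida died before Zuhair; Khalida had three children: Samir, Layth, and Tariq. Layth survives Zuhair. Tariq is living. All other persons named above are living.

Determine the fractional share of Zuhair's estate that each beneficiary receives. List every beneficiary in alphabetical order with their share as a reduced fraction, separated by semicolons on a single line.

There is no surviving spouse, so the entire estate passes to Zuhair's descendants per stirpes.
The estate is divided into 4 equal shares of 1/4 among Bashir, Widad, Nabil, Khalida.
Bashir predeceased; the 1/4 allotted to Bashir's branch passes to Bashir's issue by representation.
The 1/4 is divided into 3 equal shares of 1/12 among Jamal, Ghada, Fahad.
Jamal is living and takes 1/12.
Ghada is living and takes 1/12.
Fahad is living and takes 1/12.
Widad is living and takes 1/4.
Nabil is living and takes 1/4.
Khalida predeceased; the 1/4 allotted to Khalida's branch passes to Khalida's issue by representation.
The 1/4 is divided into 3 equal shares of 1/12 among Samir, Layth, Tariq.
Samir is living and takes 1/12.
Layth is living and takes 1/12.
Tariq is living and takes 1/12.

Fahad 1/12; Ghada 1/12; Jamal 1/12; Layth 1/12; Nabil 1/4; Samir 1/12; Tariq 1/12; Widad 1/4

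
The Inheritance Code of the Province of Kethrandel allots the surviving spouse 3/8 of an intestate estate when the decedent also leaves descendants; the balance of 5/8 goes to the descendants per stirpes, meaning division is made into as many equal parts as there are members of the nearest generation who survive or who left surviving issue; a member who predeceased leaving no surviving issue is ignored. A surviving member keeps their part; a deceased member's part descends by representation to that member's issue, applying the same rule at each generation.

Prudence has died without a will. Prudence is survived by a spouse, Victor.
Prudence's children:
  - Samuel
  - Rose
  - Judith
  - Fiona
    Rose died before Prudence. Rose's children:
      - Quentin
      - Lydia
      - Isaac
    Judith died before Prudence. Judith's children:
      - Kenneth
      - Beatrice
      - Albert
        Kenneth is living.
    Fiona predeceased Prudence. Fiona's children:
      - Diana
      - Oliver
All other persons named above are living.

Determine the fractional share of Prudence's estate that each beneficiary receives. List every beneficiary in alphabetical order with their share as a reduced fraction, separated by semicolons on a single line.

Albert 5/96; Beatrice 5/96; Diana 5/64; Isaac 5/96; Kenneth 5/96; Lydia 5/96; Oliver 5/64; Quentin 5/96; Samuel 5/32; Victor 3/8

Victor, as surviving spouse, takes 3/8.
The remaining 5/8 passes to Prudence's descendants per stirpes.
The 5/8 is divided into 4 equal shares of 5/32 among Samuel, Rose, Judith, Fiona.
Samuel is living and takes 5/32.
Rose predeceased; the 5/32 allotted to Rose's branch passes to Rose's issue by representation.
The 5/32 is divided into 3 equal shares of 5/96 among Quentin, Lydia, Isaac.
Quentin is living and takes 5/96.
Lydia is living and takes 5/96.
Isaac is living and takes 5/96.
Judith predeceased; the 5/32 allotted to Judith's branch passes to Judith's issue by representation.
The 5/32 is divided into 3 equal shares of 5/96 among Kenneth, Beatrice, Albert.
Kenneth is living and takes 5/96.
Beatrice is living and takes 5/96.
Albert is living and takes 5/96.
Fiona predeceased; the 5/32 allotted to Fiona's branch passes to Fiona's issue by representation.
The 5/32 is divided into 2 equal shares of 5/64 among Diana, Oliver.
Diana is living and takes 5/64.
Oliver is living and takes 5/64.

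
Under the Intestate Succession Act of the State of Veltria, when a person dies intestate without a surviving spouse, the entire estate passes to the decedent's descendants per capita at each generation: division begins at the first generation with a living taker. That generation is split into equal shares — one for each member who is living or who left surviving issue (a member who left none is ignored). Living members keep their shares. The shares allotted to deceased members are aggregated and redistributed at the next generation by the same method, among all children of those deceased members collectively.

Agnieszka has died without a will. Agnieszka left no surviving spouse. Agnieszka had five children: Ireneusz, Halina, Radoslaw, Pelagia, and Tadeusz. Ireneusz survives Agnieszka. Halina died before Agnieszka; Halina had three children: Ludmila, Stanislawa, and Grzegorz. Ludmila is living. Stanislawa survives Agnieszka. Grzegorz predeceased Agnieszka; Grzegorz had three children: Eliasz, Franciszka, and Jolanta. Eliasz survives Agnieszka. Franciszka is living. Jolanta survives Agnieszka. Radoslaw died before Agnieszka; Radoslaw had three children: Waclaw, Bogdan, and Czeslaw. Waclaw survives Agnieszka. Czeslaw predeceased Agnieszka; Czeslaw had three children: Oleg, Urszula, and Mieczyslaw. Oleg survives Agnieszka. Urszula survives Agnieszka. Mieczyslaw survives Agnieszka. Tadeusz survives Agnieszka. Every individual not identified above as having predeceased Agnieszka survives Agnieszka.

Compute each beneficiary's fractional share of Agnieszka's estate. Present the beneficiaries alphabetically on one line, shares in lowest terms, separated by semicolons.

Bogdan 1/15; Eliasz 1/45; Franciszka 1/45; Ireneusz 1/5; Jolanta 1/45; Ludmila 1/15; Mieczyslaw 1/45; Oleg 1/45; Pelagia 1/5; Stanislawa 1/15; Tadeusz 1/5; Urszula 1/45; Waclaw 1/15

There is no surviving spouse, so the entire estate passes to Agnieszka's descendants per capita at each generation.
At generation 1 (Ireneusz, Halina, Radoslaw, Pelagia, Tadeusz) there are 5 shares of (1)/5 = 1/5 each.
Living: Ireneusz, Pelagia, and Tadeusz — each takes 1/5.
Deceased: Halina and Radoslaw. Their combined 2/5 is pooled and carried to generation 2.
At generation 2 (Ludmila, Stanislawa, Grzegorz, Waclaw, Bogdan, Czeslaw) there are 6 shares of (2/5)/6 = 1/15 each.
Living: Ludmila, Stanislawa, Waclaw, and Bogdan — each takes 1/15.
Deceased: Grzegorz and Czeslaw. Their combined 2/15 is pooled and carried to generation 3.
At generation 3 (Eliasz, Franciszka, Jolanta, Oleg, Urszula, Mieczyslaw) there are 6 shares of (2/15)/6 = 1/45 each.
Living: Eliasz, Franciszka, Jolanta, Oleg, Urszula, and Mieczyslaw — each takes 1/45.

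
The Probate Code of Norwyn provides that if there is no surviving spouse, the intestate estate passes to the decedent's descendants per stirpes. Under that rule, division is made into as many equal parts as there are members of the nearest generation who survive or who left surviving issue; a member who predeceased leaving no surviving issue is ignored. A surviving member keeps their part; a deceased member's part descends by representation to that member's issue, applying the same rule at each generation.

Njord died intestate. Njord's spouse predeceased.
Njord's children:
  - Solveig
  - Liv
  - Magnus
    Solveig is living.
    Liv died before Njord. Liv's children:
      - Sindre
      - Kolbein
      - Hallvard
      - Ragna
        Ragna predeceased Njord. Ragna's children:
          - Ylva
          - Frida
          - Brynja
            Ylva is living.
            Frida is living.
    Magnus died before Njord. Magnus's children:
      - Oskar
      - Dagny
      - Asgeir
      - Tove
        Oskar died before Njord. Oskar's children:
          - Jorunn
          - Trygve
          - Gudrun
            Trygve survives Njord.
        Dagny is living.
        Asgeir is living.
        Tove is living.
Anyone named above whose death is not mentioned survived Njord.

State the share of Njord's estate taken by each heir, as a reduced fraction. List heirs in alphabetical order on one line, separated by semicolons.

There is no surviving spouse, so the entire estate passes to Njord's descendants per stirpes.
The estate is divided into 3 equal shares of 1/3 among Solveig, Liv, Magnus.
Solveig is living and takes 1/3.
Liv predeceased; the 1/3 allotted to Liv's branch passes to Liv's issue by representation.
The 1/3 is divided into 4 equal shares of 1/12 among Sindre, Kolbein, Hallvard, Ragna.
Sindre is living and takes 1/12.
Kolbein is living and takes 1/12.
Hallvard is living and takes 1/12.
Ragna predeceased; the 1/12 allotted to Ragna's branch passes to Ragna's issue by representation.
The 1/12 is divided into 3 equal shares of 1/36 among Ylva, Frida, Brynja.
Ylva is living and takes 1/36.
Frida is living and takes 1/36.
Brynja is living and takes 1/36.
Magnus predeceased; the 1/3 allotted to Magnus's branch passes to Magnus's issue by representation.
The 1/3 is divided into 4 equal shares of 1/12 among Oskar, Dagny, Asgeir, Tove.
Oskar predeceased; the 1/12 allotted to Oskar's branch passes to Oskar's issue by representation.
The 1/12 is divided into 3 equal shares of 1/36 among Jorunn, Trygve, Gudrun.
Jorunn is living and takes 1/36.
Trygve is living and takes 1/36.
Gudrun is living and takes 1/36.
Dagny is living and takes 1/12.
Asgeir is living and takes 1/12.
Tove is living and takes 1/12.

Asgeir 1/12; Brynja 1/36; Dagny 1/12; Frida 1/36; Gudrun 1/36; Hallvard 1/12; Jorunn 1/36; Kolbein 1/12; Sindre 1/12; Solveig 1/3; Tove 1/12; Trygve 1/36; Ylva 1/36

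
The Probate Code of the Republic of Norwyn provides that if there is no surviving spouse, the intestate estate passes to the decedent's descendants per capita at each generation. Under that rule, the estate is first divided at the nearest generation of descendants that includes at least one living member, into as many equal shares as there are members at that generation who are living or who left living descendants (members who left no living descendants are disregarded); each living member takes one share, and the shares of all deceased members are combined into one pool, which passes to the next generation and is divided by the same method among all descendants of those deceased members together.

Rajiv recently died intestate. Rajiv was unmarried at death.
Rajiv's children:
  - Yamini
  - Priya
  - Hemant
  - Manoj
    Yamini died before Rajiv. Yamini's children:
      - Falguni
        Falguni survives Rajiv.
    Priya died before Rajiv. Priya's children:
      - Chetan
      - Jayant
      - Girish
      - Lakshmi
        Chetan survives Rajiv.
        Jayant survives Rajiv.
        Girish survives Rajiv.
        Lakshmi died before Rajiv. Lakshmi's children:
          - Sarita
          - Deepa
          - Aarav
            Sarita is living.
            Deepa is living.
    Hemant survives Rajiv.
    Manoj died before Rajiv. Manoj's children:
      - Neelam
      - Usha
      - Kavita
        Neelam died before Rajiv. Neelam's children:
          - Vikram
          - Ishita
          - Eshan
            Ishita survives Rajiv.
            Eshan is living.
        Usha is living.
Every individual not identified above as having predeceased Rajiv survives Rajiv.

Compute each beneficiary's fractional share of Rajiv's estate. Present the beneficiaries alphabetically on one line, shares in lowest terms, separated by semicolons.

There is no surviving spouse, so the entire estate passes to Rajiv's descendants per capita at each generation.
At generation 1 (Yamini, Priya, Hemant, Manoj) there are 4 shares of (1)/4 = 1/4 each.
Living: Hemant — each takes 1/4.
Deceased: Yamini, Priya, and Manoj. Their combined 3/4 is pooled and carried to generation 2.
At generation 2 (Falguni, Chetan, Jayant, Girish, Lakshmi, Neelam, Usha, Kavita) there are 8 shares of (3/4)/8 = 3/32 each.
Living: Falguni, Chetan, Jayant, Girish, Usha, and Kavita — each takes 3/32.
Deceased: Lakshmi and Neelam. Their combined 3/16 is pooled and carried to generation 3.
At generation 3 (Sarita, Deepa, Aarav, Vikram, Ishita, Eshan) there are 6 shares of (3/16)/6 = 1/32 each.
Living: Sarita, Deepa, Aarav, Vikram, Ishita, and Eshan — each takes 1/32.

Aarav 1/32; Chetan 3/32; Deepa 1/32; Eshan 1/32; Falguni 3/32; Girish 3/32; Hemant 1/4; Ishita 1/32; Jayant 3/32; Kavita 3/32; Sarita 1/32; Usha 3/32; Vikram 1/32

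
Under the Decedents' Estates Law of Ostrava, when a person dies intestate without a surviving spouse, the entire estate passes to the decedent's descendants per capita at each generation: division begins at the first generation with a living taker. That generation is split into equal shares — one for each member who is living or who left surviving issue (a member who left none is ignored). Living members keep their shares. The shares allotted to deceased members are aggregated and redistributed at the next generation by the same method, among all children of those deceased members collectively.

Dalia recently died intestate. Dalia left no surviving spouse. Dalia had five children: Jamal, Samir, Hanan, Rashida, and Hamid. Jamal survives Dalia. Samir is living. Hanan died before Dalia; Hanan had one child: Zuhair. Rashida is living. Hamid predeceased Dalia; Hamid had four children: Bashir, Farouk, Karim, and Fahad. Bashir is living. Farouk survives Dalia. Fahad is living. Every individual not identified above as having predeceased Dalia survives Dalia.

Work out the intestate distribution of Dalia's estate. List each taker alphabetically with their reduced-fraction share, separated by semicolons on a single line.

Bashir 2/25; Fahad 2/25; Farouk 2/25; Jamal 1/5; Karim 2/25; Rashida 1/5; Samir 1/5; Zuhair 2/25

There is no surviving spouse, so the entire estate passes to Dalia's descendants per capita at each generation.
At generation 1 (Jamal, Samir, Hanan, Rashida, Hamid) there are 5 shares of (1)/5 = 1/5 each.
Living: Jamal, Samir, and Rashida — each takes 1/5.
Deceased: Hanan and Hamid. Their combined 2/5 is pooled and carried to generation 2.
At generation 2 (Zuhair, Bashir, Farouk, Karim, Fahad) there are 5 shares of (2/5)/5 = 2/25 each.
Living: Zuhair, Bashir, Farouk, Karim, and Fahad — each takes 2/25.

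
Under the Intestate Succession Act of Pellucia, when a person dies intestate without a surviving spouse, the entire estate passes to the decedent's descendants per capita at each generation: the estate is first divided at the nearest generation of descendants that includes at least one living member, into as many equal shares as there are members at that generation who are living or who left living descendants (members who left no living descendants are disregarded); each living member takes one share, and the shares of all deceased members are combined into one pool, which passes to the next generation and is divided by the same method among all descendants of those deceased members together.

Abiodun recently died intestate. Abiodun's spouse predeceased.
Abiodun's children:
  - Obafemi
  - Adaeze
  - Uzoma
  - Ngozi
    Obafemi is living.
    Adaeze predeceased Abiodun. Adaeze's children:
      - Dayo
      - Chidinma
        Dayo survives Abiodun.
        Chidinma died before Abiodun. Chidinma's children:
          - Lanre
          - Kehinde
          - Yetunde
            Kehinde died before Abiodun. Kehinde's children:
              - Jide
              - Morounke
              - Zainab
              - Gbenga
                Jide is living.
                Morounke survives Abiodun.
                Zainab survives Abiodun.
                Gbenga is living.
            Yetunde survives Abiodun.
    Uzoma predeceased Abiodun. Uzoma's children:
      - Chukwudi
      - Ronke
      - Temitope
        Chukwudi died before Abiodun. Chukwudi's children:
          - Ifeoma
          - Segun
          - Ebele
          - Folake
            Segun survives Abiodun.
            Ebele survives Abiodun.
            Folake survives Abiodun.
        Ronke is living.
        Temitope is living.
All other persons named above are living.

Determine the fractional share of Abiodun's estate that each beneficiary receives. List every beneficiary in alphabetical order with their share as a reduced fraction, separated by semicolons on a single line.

There is no surviving spouse, so the entire estate passes to Abiodun's descendants per capita at each generation.
At generation 1 (Obafemi, Adaeze, Uzoma, Ngozi) there are 4 shares of (1)/4 = 1/4 each.
Living: Obafemi and Ngozi — each takes 1/4.
Deceased: Adaeze and Uzoma. Their combined 1/2 is pooled and carried to generation 2.
At generation 2 (Dayo, Chidinma, Chukwudi, Ronke, Temitope) there are 5 shares of (1/2)/5 = 1/10 each.
Living: Dayo, Ronke, and Temitope — each takes 1/10.
Deceased: Chidinma and Chukwudi. Their combined 1/5 is pooled and carried to generation 3.
At generation 3 (Lanre, Kehinde, Yetunde, Ifeoma, Segun, Ebele, Folake) there are 7 shares of (1/5)/7 = 1/35 each.
Living: Lanre, Yetunde, Ifeoma, Segun, Ebele, and Folake — each takes 1/35.
Deceased: Kehinde. That 1/35 share is carried to generation 4.
At generation 4 (Jide, Morounke, Zainab, Gbenga) there are 4 shares of (1/35)/4 = 1/140 each.
Living: Jide, Morounke, Zainab, and Gbenga — each takes 1/140.

Dayo 1/10; Ebele 1/35; Folake 1/35; Gbenga 1/140; Ifeoma 1/35; Jide 1/140; Lanre 1/35; Morounke 1/140; Ngozi 1/4; Obafemi 1/4; Ronke 1/10; Segun 1/35; Temitope 1/10; Yetunde 1/35; Zainab 1/140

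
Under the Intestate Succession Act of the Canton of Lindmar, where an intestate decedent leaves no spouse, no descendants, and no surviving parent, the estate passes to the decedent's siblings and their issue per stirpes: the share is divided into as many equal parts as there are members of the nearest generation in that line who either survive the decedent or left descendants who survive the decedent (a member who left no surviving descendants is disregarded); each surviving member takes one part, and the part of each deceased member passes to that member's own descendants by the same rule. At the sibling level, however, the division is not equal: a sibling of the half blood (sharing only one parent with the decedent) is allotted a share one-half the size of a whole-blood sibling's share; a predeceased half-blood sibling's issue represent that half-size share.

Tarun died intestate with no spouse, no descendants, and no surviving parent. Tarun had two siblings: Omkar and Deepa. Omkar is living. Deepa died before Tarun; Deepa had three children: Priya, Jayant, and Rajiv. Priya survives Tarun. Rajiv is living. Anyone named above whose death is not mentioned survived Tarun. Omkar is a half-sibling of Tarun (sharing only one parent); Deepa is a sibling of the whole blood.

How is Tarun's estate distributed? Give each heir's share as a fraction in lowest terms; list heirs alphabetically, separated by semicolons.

No spouse, descendants, or parent survives, so the estate passes to Tarun's siblings per stirpes.
Half-blood siblings count for one-half the weight of whole-blood siblings at the initial division.
Dividing 1 in proportion to weights (total weight 3/2): Omkar (weight 1/2) → 1/3; Deepa (weight 1) → 2/3.
Omkar is living and takes 1/3.
Deepa predeceased; the 2/3 allotted to Deepa's branch passes to Deepa's issue by representation.
The 2/3 is divided into 3 equal shares of 2/9 among Priya, Jayant, Rajiv.
Priya is living and takes 2/9.
Jayant is living and takes 2/9.
Rajiv is living and takes 2/9.

Jayant 2/9; Omkar 1/3; Priya 2/9; Rajiv 2/9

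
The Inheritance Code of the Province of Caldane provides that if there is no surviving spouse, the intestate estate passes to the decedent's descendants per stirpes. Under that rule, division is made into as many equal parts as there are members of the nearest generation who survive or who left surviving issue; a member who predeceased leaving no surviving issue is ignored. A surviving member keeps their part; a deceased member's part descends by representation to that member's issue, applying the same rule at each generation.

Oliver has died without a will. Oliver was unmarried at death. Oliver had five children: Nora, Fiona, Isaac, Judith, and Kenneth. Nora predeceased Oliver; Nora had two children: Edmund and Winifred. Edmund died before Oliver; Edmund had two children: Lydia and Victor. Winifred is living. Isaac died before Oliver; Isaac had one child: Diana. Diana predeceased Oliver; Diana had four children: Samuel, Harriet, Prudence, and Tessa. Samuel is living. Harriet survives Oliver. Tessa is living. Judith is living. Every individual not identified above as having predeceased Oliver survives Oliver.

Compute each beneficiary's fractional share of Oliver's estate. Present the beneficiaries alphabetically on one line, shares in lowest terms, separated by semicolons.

There is no surviving spouse, so the entire estate passes to Oliver's descendants per stirpes.
The estate is divided into 5 equal shares of 1/5 among Nora, Fiona, Isaac, Judith, Kenneth.
Nora predeceased; the 1/5 allotted to Nora's branch passes to Nora's issue by representation.
The 1/5 is divided into 2 equal shares of 1/10 among Edmund, Winifred.
Edmund predeceased; the 1/10 allotted to Edmund's branch passes to Edmund's issue by representation.
The 1/10 is divided into 2 equal shares of 1/20 among Lydia, Victor.
Lydia is living and takes 1/20.
Victor is living and takes 1/20.
Winifred is living and takes 1/10.
Fiona is living and takes 1/5.
Isaac predeceased; the 1/5 allotted to Isaac's branch passes to Isaac's issue by representation.
Diana's line is the sole branch at this level, so the full 1/5 passes to Diana's issue by representation.
The 1/5 is divided into 4 equal shares of 1/20 among Samuel, Harriet, Prudence, Tessa.
Samuel is living and takes 1/20.
Harriet is living and takes 1/20.
Prudence is living and takes 1/20.
Tessa is living and takes 1/20.
Judith is living and takes 1/5.
Kenneth is living and takes 1/5.

Fiona 1/5; Harriet 1/20; Judith 1/5; Kenneth 1/5; Lydia 1/20; Prudence 1/20; Samuel 1/20; Tessa 1/20; Victor 1/20; Winifred 1/10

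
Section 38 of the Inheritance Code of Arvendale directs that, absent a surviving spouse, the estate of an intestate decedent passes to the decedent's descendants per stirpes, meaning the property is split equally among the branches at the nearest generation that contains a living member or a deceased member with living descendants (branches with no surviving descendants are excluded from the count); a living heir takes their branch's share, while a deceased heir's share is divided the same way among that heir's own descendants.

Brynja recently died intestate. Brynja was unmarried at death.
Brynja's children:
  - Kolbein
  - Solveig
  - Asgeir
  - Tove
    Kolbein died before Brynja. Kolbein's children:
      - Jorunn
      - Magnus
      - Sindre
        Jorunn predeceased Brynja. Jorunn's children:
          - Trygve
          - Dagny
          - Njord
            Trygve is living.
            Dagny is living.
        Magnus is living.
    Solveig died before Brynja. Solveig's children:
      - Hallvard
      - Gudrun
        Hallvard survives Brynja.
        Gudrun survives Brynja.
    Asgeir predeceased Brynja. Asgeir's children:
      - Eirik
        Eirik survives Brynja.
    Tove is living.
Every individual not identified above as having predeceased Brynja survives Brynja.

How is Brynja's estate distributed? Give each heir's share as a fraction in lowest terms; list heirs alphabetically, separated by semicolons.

There is no surviving spouse, so the entire estate passes to Brynja's descendants per stirpes.
The estate is divided into 4 equal shares of 1/4 among Kolbein, Solveig, Asgeir, Tove.
Kolbein predeceased; the 1/4 allotted to Kolbein's branch passes to Kolbein's issue by representation.
The 1/4 is divided into 3 equal shares of 1/12 among Jorunn, Magnus, Sindre.
Jorunn predeceased; the 1/12 allotted to Jorunn's branch passes to Jorunn's issue by representation.
The 1/12 is divided into 3 equal shares of 1/36 among Trygve, Dagny, Njord.
Trygve is living and takes 1/36.
Dagny is living and takes 1/36.
Njord is living and takes 1/36.
Magnus is living and takes 1/12.
Sindre is living and takes 1/12.
Solveig predeceased; the 1/4 allotted to Solveig's branch passes to Solveig's issue by representation.
The 1/4 is divided into 2 equal shares of 1/8 among Hallvard, Gudrun.
Hallvard is living and takes 1/8.
Gudrun is living and takes 1/8.
Asgeir predeceased; the 1/4 allotted to Asgeir's branch passes to Asgeir's issue by representation.
Eirik is the sole taker at this level and receives the full 1/4.
Tove is living and takes 1/4.

Dagny 1/36; Eirik 1/4; Gudrun 1/8; Hallvard 1/8; Magnus 1/12; Njord 1/36; Sindre 1/12; Tove 1/4; Trygve 1/36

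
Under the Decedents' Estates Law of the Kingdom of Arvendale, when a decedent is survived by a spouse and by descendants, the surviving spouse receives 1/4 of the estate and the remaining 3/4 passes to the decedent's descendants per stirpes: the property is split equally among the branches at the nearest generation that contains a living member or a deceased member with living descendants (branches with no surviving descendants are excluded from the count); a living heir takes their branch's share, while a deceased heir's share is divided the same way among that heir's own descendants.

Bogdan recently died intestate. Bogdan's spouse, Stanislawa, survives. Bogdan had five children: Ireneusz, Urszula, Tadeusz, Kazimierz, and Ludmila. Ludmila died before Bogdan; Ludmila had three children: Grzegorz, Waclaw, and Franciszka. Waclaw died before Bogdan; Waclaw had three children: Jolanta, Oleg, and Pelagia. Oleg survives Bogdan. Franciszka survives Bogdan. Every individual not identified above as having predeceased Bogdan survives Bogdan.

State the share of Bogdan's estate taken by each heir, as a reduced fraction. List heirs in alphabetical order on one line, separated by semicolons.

Stanislawa, as surviving spouse, takes 1/4.
The remaining 3/4 passes to Bogdan's descendants per stirpes.
The 3/4 is divided into 5 equal shares of 3/20 among Ireneusz, Urszula, Tadeusz, Kazimierz, Ludmila.
Ireneusz is living and takes 3/20.
Urszula is living and takes 3/20.
Tadeusz is living and takes 3/20.
Kazimierz is living and takes 3/20.
Ludmila predeceased; the 3/20 allotted to Ludmila's branch passes to Ludmila's issue by representation.
The 3/20 is divided into 3 equal shares of 1/20 among Grzegorz, Waclaw, Franciszka.
Grzegorz is living and takes 1/20.
Waclaw predeceased; the 1/20 allotted to Waclaw's branch passes to Waclaw's issue by representation.
The 1/20 is divided into 3 equal shares of 1/60 among Jolanta, Oleg, Pelagia.
Jolanta is living and takes 1/60.
Oleg is living and takes 1/60.
Pelagia is living and takes 1/60.
Franciszka is living and takes 1/20.

Franciszka 1/20; Grzegorz 1/20; Ireneusz 3/20; Jolanta 1/60; Kazimierz 3/20; Oleg 1/60; Pelagia 1/60; Stanislawa 1/4; Tadeusz 3/20; Urszula 3/20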